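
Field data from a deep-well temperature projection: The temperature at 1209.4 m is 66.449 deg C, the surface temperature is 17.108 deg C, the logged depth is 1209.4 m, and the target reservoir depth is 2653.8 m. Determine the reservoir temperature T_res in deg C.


Step 1: grad = (T_d1 - T_surf)/d1 * 1000 = (66.449 - 17.108)/1209.4 * 1000 = 40.79792 deg C/km
Step 2: T_res = T_surf + grad*d2/1000 = 17.108 + 40.79792*2653.8/1000 = 125.38 deg C
T_res = 125.38 deg C


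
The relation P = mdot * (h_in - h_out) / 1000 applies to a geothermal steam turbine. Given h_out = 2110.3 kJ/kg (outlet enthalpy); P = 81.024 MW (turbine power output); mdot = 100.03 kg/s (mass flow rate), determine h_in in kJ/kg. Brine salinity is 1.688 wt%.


h_in = h_out + P * 1000 / mdot
h_in = 2110.3 + 81.024 * 1000 / 100.03
h_in = 2920.3 kJ/kg


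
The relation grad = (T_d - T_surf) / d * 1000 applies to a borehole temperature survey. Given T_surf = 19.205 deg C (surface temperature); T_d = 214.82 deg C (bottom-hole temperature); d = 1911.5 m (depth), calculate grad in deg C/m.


grad = (T_d - T_surf) / d * 1000
grad = (214.82 - 19.205) / 1911.5 * 1000
grad = 102.3359 deg C/km
Convert: 102.3359 deg C/km * 0.001 = 0.10234 deg C/m
grad = 0.10234 deg C/m


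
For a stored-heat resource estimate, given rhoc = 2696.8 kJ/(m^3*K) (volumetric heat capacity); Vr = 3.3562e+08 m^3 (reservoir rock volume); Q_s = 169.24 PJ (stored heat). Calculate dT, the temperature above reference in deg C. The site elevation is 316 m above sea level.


dT = Q_s * 1e12 / (Vr * rhoc)
dT = 169.24 * 1e12 / (3.3562e+08 * 2696.8)
dT = 186.9849 K
Convert (temperature difference, 1 K = 1 deg C): 186.9849 K = 186.9849 deg C
dT = 186.98 deg C


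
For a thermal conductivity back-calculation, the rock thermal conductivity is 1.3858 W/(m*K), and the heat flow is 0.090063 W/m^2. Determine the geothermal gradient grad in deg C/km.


grad = q / k * 1000
grad = 0.090063 / 1.3858 * 1000
grad = 64.990 deg C/km


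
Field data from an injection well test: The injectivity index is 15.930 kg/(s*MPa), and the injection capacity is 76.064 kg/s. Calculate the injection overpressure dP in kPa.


dP = mdot * 1000 / II
dP = 76.064 * 1000 / 15.930
dP = 4774.9 kPa


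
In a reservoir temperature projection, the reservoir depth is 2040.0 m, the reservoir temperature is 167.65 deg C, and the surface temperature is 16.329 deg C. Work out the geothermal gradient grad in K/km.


grad = (T_res - T_surf) / d * 1000
grad = (167.65 - 16.329) / 2040.0 * 1000
grad = 74.17696 deg C/km
Convert: 74.17696 deg C/km * 1.0 = 74.177 K/km
grad = 74.177 K/km


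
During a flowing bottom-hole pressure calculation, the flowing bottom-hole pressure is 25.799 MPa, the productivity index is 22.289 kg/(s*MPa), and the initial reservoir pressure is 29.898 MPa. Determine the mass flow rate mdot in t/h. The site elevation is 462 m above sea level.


mdot = (P_i - P_wf) * PI
mdot = (29.898 - 25.799) * 22.289
mdot = 91.36261 kg/s
Convert: 91.36261 kg/s * 3.6 = 328.91 t/h
mdot = 328.91 t/h


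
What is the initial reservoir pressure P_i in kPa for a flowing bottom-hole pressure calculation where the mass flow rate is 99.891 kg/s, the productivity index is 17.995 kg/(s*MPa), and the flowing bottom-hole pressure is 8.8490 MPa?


P_i = P_wf + mdot / PI
P_i = 8.8490 + 99.891 / 17.995
P_i = 14.40004 MPa
Convert: 14.40004 MPa * 1000.0 = 14400 kPa
P_i = 14400 kPa


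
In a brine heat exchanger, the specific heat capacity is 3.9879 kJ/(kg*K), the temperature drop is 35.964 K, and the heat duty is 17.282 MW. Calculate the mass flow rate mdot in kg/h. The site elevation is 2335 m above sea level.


mdot = Q * 1000 / (cp * dT)
mdot = 17.282 * 1000 / (3.9879 * 35.964)
mdot = 120.4985 kg/s
Convert: 120.4985 kg/s * 3600.0 = 4.3379e+05 kg/h
mdot = 4.3379e+05 kg/h


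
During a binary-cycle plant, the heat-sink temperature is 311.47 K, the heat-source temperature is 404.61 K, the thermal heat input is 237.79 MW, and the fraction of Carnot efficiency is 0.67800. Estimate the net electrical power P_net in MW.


Step 1: eta = (1 - Tc/Th)*f = (1 - 311.47/404.61)*0.678 = 0.1560736
Step 2: P_net = eta * Q_in = 0.1560736 * 237.79 = 37.113 MW
P_net = 37.113 MW


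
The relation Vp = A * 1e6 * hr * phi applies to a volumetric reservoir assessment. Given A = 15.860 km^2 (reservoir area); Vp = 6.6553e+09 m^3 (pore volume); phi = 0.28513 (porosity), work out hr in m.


hr = Vp / (A * 1e6 * phi)
hr = 6.6553e+09 / (15.860 * 1e6 * 0.28513)
hr = 1471.7 m


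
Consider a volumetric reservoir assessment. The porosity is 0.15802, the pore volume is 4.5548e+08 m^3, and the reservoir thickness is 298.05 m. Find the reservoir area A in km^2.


A = Vp / (1e6 * hr * phi)
A = 4.5548e+08 / (1e6 * 298.05 * 0.15802)
A = 9.6709 km^2


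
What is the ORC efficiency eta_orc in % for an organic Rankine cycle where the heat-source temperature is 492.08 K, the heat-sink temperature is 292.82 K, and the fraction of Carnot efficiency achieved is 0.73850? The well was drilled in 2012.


eta_orc = (1 - Tc/Th) * f * 100
eta_orc = (1 - 292.82/492.08) * 0.73850 * 100
eta_orc = 29.904 %


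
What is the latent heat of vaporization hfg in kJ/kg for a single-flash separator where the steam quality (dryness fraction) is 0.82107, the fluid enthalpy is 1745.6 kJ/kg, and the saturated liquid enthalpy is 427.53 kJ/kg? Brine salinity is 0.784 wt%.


hfg = (h - hf) / x
hfg = (1745.6 - 427.53) / 0.82107
hfg = 1605.3 kJ/kg


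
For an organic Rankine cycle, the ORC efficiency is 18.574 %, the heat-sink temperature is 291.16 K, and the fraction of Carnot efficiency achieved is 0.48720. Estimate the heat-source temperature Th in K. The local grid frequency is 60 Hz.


Th = Tc / (1 - (eta_orc/100)/f)
Th = 291.16 / (1 - (18.574/100)/0.48720)
Th = 470.55 K


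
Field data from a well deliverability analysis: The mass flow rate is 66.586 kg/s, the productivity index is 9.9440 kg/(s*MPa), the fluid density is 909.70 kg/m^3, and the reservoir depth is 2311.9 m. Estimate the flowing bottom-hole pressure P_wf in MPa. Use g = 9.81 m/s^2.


Step 1: P_i = rho*g*h/1e6 = 909.7*9.81*2311.9/1e6 = 20.63176 MPa
Step 2: P_wf = P_i - mdot/PI = 20.63176 - 66.586/9.944 = 13.936 MPa
P_wf = 13.936 MPa


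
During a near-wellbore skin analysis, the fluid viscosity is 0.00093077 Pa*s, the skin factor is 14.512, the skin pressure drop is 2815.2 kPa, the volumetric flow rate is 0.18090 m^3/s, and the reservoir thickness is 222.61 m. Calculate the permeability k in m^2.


k = S*q*mu / (2*pi*dP_s*1000*hr)
k = 14.512*0.18090*0.00093077 / (2*pi*2815.2*1000*222.61)
k = 6.2055e-13 m^2


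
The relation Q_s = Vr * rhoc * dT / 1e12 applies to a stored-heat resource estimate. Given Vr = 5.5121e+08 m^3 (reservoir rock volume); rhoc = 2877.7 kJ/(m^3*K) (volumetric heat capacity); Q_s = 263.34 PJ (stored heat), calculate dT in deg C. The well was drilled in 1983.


dT = Q_s * 1e12 / (Vr * rhoc)
dT = 263.34 * 1e12 / (5.5121e+08 * 2877.7)
dT = 166.0176 K
Convert (temperature difference, 1 K = 1 deg C): 166.0176 K = 166.0176 deg C
dT = 166.02 deg C


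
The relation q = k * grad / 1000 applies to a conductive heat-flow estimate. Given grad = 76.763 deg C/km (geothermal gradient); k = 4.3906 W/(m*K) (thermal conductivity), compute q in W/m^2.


q = k * grad / 1000
q = 4.3906 * 76.763 / 1000
q = 0.33704 W/m^2


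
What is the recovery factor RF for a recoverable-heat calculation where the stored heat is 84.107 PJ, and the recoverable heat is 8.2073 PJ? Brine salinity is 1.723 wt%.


RF = Q_rec / Q_s
RF = 8.2073 / 84.107
RF = 0.097582


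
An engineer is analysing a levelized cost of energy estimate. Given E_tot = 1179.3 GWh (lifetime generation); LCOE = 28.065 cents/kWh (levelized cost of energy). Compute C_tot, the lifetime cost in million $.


C_tot = LCOE / 100 * E_tot
C_tot = 28.065 / 100 * 1179.3
C_tot = 330.97 million $


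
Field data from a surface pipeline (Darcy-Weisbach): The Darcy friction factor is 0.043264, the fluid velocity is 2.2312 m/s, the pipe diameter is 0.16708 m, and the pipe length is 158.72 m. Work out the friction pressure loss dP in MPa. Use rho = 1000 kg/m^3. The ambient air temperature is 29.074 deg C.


dP = f * (L/D) * (rho*vel^2/2) / 1000
dP = 0.043264 * (158.72/0.16708) * (1000*2.2312^2/2) / 1000
dP = 102.3012 kPa
Convert: 102.3012 kPa * 0.001 = 0.10230 MPa
dP = 0.10230 MPa


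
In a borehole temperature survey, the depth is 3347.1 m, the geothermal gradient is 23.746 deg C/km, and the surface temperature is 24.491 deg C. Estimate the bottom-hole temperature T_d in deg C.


T_d = T_surf + grad * d / 1000
T_d = 24.491 + 23.746 * 3347.1 / 1000
T_d = 103.97 deg C


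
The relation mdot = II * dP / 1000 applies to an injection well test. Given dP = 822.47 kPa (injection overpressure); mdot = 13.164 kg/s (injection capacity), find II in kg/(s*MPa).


II = mdot * 1000 / dP
II = 13.164 * 1000 / 822.47
II = 16.005 kg/(s*MPa)


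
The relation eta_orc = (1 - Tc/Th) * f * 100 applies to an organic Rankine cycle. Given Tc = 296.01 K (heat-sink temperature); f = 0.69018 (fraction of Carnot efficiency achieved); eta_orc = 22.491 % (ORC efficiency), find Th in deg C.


Th = Tc / (1 - (eta_orc/100)/f)
Th = 296.01 / (1 - (22.491/100)/0.69018)
Th = 439.1003 K
Convert to deg C: 439.1003 - 273.15 = 165.95 deg C
Th = 165.95 deg C


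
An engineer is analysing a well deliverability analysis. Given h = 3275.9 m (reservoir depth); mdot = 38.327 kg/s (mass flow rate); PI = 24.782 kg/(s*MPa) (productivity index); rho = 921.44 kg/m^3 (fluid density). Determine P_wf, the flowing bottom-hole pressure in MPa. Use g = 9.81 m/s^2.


Step 1: P_i = rho*g*h/1e6 = 921.44*9.81*3275.9/1e6 = 29.61193 MPa
Step 2: P_wf = P_i - mdot/PI = 29.61193 - 38.327/24.782 = 28.065 MPa
P_wf = 28.065 MPa


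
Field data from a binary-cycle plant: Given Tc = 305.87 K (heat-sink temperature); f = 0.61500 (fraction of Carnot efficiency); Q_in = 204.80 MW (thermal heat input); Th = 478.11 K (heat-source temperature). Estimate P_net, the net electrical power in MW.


Step 1: eta = (1 - Tc/Th)*f = (1 - 305.87/478.11)*0.615 = 0.2215549
Step 2: P_net = eta * Q_in = 0.2215549 * 204.8 = 45.374 MW
P_net = 45.374 MW


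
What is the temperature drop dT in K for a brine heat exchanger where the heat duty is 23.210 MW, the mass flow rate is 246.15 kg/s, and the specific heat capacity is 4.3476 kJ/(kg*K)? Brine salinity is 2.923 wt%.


dT = Q * 1000 / (mdot * cp)
dT = 23.210 * 1000 / (246.15 * 4.3476)
dT = 21.688 K


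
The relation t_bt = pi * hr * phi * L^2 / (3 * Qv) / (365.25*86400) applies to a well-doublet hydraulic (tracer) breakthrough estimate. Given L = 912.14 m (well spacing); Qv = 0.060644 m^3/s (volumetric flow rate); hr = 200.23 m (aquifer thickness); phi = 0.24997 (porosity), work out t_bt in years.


t_bt = pi * hr * phi * L^2 / (3 * Qv) / (365.25*86400)
t_bt = pi * 200.23 * 0.24997 * 912.14^2 / (3 * 0.060644) / (365.25*86400)
t_bt = 22.786 years


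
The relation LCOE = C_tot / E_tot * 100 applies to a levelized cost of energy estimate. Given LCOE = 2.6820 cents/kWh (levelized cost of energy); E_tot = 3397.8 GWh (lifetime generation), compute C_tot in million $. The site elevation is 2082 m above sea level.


C_tot = LCOE / 100 * E_tot
C_tot = 2.6820 / 100 * 3397.8
C_tot = 91.129 million $


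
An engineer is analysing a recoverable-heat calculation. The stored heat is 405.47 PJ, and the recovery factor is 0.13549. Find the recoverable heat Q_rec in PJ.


Q_rec = Q_s * RF
Q_rec = 405.47 * 0.13549
Q_rec = 54.937 PJ


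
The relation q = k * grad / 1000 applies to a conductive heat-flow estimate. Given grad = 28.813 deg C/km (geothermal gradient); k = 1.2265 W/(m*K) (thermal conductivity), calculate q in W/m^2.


q = k * grad / 1000
q = 1.2265 * 28.813 / 1000
q = 0.035339 W/m^2


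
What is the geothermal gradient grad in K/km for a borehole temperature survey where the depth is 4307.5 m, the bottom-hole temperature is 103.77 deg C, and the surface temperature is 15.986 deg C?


grad = (T_d - T_surf) / d * 1000
grad = (103.77 - 15.986) / 4307.5 * 1000
grad = 20.37934 deg C/km
Convert: 20.37934 deg C/km * 1.0 = 20.379 K/km
grad = 20.379 K/km


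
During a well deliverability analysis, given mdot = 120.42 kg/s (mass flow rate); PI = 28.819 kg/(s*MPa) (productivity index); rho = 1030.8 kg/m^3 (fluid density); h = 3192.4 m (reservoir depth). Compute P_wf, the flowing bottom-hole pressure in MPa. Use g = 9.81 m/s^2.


Step 1: P_i = rho*g*h/1e6 = 1030.8*9.81*3192.4/1e6 = 32.28202 MPa
Step 2: P_wf = P_i - mdot/PI = 32.28202 - 120.42/28.819 = 28.104 MPa
P_wf = 28.104 MPa


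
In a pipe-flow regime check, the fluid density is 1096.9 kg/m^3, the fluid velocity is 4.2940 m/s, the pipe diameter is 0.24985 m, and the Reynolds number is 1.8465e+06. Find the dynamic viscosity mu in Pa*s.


mu = rho * vel * D / Re
mu = 1096.9 * 4.2940 * 0.24985 / 1.8465e+06
mu = 0.00063732 Pa*s


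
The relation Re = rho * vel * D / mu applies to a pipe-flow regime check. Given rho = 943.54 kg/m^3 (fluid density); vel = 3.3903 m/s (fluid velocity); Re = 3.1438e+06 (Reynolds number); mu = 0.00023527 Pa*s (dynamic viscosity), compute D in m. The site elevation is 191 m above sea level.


D = Re * mu / (rho * vel)
D = 3.1438e+06 * 0.00023527 / (943.54 * 3.3903)
D = 0.23122 m


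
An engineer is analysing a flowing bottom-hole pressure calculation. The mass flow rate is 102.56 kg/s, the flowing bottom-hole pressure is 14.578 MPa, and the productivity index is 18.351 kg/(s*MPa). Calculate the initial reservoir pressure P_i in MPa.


P_i = P_wf + mdot / PI
P_i = 14.578 + 102.56 / 18.351
P_i = 20.167 MPa


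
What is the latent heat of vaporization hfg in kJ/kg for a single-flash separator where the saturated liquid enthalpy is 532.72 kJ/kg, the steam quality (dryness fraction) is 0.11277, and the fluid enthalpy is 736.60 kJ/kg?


hfg = (h - hf) / x
hfg = (736.60 - 532.72) / 0.11277
hfg = 1807.9 kJ/kg


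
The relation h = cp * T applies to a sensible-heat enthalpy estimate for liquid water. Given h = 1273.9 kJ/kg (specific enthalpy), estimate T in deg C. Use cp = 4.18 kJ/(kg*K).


T = h / cp
T = 1273.9 / 4.18
T = 304.76 deg C


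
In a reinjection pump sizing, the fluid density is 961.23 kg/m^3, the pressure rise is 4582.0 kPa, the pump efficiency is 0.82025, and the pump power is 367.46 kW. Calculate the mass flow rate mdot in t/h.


mdot = P_pump * rho * eta / dP
mdot = 367.46 * 961.23 * 0.82025 / 4582.0
mdot = 63.23078 kg/s
Convert: 63.23078 kg/s * 3.6 = 227.63 t/h
mdot = 227.63 t/h


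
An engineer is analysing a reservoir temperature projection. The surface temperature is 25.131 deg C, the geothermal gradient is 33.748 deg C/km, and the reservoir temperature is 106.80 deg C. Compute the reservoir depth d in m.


d = (T_res - T_surf) / grad * 1000
d = (106.80 - 25.131) / 33.748 * 1000
d = 2420.0 m


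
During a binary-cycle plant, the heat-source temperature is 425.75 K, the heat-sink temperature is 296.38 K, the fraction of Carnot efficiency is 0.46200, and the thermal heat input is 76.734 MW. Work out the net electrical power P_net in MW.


Step 1: eta = (1 - Tc/Th)*f = (1 - 296.38/425.75)*0.462 = 0.1403851
Step 2: P_net = eta * Q_in = 0.1403851 * 76.734 = 10.772 MW
P_net = 10.772 MW


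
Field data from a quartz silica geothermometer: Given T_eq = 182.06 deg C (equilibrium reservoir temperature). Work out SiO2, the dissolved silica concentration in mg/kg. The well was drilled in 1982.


SiO2 = 10^(5.19 - 1309/(T_eq + 273.15))
SiO2 = 10^(5.19 - 1309/(182.06 + 273.15))
SiO2 = 206.25 mg/kg


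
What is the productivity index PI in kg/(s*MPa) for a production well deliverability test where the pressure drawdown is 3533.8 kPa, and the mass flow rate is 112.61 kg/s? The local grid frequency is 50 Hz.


PI = mdot * 1000 / dP
PI = 112.61 * 1000 / 3533.8
PI = 31.867 kg/(s*MPa)


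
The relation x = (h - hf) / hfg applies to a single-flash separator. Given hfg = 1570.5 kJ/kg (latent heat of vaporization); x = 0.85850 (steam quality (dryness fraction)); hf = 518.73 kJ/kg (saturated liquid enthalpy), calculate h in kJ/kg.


h = hf + x * hfg
h = 518.73 + 0.85850 * 1570.5
h = 1867.0 kJ/kg


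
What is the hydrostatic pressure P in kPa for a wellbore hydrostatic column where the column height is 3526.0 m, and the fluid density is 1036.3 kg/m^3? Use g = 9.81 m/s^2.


P = rho * g * h / 1e6
P = 1036.3 * 9.81 * 3526.0 / 1e6
P = 35.84568 MPa
Convert: 35.84568 MPa * 1000.0 = 35846 kPa
P = 35846 kPa


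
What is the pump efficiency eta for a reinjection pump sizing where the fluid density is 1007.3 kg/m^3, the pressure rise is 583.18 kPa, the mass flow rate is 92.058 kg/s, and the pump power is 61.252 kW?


eta = mdot * dP / (rho * P_pump)
eta = 92.058 * 583.18 / (1007.3 * 61.252)
eta = 0.87013


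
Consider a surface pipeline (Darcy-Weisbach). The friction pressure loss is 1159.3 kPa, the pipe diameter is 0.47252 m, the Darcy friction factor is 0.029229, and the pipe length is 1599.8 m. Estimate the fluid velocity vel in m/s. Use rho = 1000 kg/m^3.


vel = sqrt(dP*1000*2*D / (f*L*rho))
vel = sqrt(1159.3*1000*2*0.47252 / (0.029229*1599.8*1000))
vel = 4.8404 m/s


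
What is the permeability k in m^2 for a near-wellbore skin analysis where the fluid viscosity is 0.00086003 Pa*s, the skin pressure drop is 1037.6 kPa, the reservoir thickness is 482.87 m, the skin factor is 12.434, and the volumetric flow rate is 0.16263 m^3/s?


k = S*q*mu / (2*pi*dP_s*1000*hr)
k = 12.434*0.16263*0.00086003 / (2*pi*1037.6*1000*482.87)
k = 5.5244e-13 m^2


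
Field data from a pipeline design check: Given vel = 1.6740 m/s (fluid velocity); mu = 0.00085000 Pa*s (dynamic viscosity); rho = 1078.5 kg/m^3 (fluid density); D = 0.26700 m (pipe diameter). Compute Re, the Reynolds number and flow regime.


Step 1: Re = rho*vel*D/mu = 1078.5*1.674*0.267/0.00085 = 5.6711e+05
Step 2: Re = 5.6711e+05 > 4000, so flow is turbulent.
Re = 5.6711e+05 (turbulent)


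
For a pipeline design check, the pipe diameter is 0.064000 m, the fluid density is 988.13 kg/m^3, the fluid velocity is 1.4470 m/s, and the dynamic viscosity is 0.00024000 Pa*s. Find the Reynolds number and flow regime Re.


Step 1: Re = rho*vel*D/mu = 988.13*1.447*0.064/0.00024 = 3.8129e+05
Step 2: Re = 3.8129e+05 > 4000, so flow is turbulent.
Re = 3.8129e+05 (turbulent)


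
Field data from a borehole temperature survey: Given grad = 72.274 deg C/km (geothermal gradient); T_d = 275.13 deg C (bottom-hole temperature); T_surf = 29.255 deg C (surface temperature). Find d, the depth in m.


d = (T_d - T_surf) / grad * 1000
d = (275.13 - 29.255) / 72.274 * 1000
d = 3402.0 m


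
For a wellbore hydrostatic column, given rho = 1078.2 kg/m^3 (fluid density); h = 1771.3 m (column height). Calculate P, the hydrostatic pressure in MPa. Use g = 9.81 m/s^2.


P = rho * g * h / 1e6
P = 1078.2 * 9.81 * 1771.3 / 1e6
P = 18.735 MPa


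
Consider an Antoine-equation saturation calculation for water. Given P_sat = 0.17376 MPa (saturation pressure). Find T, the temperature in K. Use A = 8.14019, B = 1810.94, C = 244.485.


T = B / (A - log10(P_sat * 760 / 0.101325)) - C
T = 1810.94 / (8.14019 - log10(0.17376 * 760 / 0.101325)) - 244.485
T = 115.8908 deg C
Convert to K: 115.8908 + 273.15 = 389.04 K
T = 389.04 K


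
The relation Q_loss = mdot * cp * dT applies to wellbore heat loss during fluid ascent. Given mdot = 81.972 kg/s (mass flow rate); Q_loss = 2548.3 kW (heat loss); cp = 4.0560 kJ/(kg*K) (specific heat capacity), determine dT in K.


dT = Q_loss / (mdot * cp)
dT = 2548.3 / (81.972 * 4.0560)
dT = 7.6646 K


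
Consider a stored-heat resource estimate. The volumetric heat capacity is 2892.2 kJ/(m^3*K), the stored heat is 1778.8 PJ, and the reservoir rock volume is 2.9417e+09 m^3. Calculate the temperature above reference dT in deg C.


dT = Q_s * 1e12 / (Vr * rhoc)
dT = 1778.8 * 1e12 / (2.9417e+09 * 2892.2)
dT = 209.0742 K
Convert (temperature difference, 1 K = 1 deg C): 209.0742 K = 209.0742 deg C
dT = 209.07 deg C


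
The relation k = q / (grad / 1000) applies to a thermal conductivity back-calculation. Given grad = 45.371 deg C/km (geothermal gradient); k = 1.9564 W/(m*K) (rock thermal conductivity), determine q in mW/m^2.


q = k * grad / 1000
q = 1.9564 * 45.371 / 1000
q = 0.08876382 W/m^2
Convert: 0.08876382 W/m^2 * 1000.0 = 88.764 mW/m^2
q = 88.764 mW/m^2


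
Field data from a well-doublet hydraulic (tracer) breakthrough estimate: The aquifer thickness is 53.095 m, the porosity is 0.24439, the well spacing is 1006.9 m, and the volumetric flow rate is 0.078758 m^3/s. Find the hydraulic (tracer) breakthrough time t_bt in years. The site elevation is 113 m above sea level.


t_bt = pi * hr * phi * L^2 / (3 * Qv) / (365.25*86400)
t_bt = pi * 53.095 * 0.24439 * 1006.9^2 / (3 * 0.078758) / (365.25*86400)
t_bt = 5.5429 years


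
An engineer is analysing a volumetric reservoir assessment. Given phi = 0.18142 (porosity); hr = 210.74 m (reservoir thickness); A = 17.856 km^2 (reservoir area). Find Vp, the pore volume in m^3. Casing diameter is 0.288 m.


Vp = A * 1e6 * hr * phi
Vp = 17.856 * 1e6 * 210.74 * 0.18142
Vp = 6.8268e+08 m^3


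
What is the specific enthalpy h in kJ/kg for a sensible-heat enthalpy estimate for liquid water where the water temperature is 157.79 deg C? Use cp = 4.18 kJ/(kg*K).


h = cp * T
h = 4.18 * 157.79
h = 659.56 kJ/kg


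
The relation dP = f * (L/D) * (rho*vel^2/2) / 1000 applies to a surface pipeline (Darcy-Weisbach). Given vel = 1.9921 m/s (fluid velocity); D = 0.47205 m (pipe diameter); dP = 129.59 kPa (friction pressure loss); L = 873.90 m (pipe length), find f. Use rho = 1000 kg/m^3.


f = dP*1000 / ((L/D)*(rho*vel^2/2))
f = 129.59*1000 / ((873.90/0.47205)*(1000*1.9921^2/2))
f = 0.035278


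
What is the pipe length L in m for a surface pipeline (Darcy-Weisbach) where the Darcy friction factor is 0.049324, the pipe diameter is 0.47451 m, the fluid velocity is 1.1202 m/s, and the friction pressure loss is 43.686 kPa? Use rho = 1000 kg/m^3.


L = dP*1000*D / (f*rho*vel^2/2)
L = 43.686*1000*0.47451 / (0.049324*1000*1.1202^2/2)
L = 669.84 m


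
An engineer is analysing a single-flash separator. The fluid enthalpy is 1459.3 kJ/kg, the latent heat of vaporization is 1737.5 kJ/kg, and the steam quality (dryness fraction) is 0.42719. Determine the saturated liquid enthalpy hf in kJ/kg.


hf = h - x * hfg
hf = 1459.3 - 0.42719 * 1737.5
hf = 717.06 kJ/kg


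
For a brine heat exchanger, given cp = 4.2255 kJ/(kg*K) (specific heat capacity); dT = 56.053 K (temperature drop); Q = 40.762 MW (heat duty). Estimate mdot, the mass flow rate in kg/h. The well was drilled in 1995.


mdot = Q * 1000 / (cp * dT)
mdot = 40.762 * 1000 / (4.2255 * 56.053)
mdot = 172.0991 kg/s
Convert: 172.0991 kg/s * 3600.0 = 6.1956e+05 kg/h
mdot = 6.1956e+05 kg/h


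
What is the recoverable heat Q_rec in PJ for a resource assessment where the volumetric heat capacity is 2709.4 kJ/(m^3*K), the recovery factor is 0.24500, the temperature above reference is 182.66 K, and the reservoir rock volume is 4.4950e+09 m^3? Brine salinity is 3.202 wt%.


Step 1: Q_s = Vr*rhoc*dT/1e12 = 4.4950e+09*2709.4*182.66/1e12 = 2224.571 PJ
Step 2: Q_rec = Q_s * RF = 2224.571 * 0.245 = 545.02 PJ
Q_rec = 545.02 PJ


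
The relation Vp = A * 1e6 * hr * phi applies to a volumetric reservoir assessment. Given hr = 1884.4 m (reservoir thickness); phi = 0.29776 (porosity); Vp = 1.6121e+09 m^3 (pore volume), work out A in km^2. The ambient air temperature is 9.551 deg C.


A = Vp / (1e6 * hr * phi)
A = 1.6121e+09 / (1e6 * 1884.4 * 0.29776)
A = 2.8731 km^2


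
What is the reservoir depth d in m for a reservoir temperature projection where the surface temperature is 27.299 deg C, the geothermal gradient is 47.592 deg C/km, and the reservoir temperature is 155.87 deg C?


d = (T_res - T_surf) / grad * 1000
d = (155.87 - 27.299) / 47.592 * 1000
d = 2701.5 m


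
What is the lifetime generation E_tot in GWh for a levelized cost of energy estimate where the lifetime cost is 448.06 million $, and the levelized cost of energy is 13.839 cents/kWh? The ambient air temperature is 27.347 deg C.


E_tot = C_tot / LCOE * 100
E_tot = 448.06 / 13.839 * 100
E_tot = 3237.7 GWh


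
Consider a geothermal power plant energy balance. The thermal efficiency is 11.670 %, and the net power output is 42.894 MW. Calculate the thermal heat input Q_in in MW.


Q_in = W_net / (eta / 100)
Q_in = 42.894 / (11.670 / 100)
Q_in = 367.56 MW


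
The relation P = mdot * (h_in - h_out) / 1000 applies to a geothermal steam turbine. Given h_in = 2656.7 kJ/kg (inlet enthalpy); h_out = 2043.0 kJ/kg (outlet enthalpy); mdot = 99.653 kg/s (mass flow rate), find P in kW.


P = mdot * (h_in - h_out) / 1000
P = 99.653 * (2656.7 - 2043.0) / 1000
P = 61.15705 MW
Convert: 61.15705 MW * 1000.0 = 61157 kW
P = 61157 kW


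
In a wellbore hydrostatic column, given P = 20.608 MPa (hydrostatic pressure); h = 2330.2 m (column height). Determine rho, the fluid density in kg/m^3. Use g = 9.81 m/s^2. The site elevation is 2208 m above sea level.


rho = P * 1e6 / (g * h)
rho = 20.608 * 1e6 / (9.81 * 2330.2)
rho = 901.52 kg/m^3


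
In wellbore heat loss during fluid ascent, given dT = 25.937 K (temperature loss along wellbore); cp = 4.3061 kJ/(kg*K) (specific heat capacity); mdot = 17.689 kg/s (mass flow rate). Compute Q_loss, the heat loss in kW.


Q_loss = mdot * cp * dT
Q_loss = 17.689 * 4.3061 * 25.937
Q_loss = 1975.6 kW


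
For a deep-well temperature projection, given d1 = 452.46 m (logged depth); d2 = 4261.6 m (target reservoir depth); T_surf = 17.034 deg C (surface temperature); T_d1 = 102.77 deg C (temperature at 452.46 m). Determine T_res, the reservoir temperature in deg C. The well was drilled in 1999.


Step 1: grad = (T_d1 - T_surf)/d1 * 1000 = (102.77 - 17.034)/452.46 * 1000 = 189.4886 deg C/km
Step 2: T_res = T_surf + grad*d2/1000 = 17.034 + 189.4886*4261.6/1000 = 824.56 deg C
T_res = 824.56 deg C


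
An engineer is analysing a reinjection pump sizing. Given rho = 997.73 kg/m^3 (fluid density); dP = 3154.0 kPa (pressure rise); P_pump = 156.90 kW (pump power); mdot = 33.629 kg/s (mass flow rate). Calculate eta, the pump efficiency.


eta = mdot * dP / (rho * P_pump)
eta = 33.629 * 3154.0 / (997.73 * 156.90)
eta = 0.67755


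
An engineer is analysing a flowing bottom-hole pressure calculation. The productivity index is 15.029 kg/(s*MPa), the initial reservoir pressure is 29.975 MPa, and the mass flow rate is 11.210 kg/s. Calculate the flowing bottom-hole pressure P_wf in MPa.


P_wf = P_i - mdot / PI
P_wf = 29.975 - 11.210 / 15.029
P_wf = 29.229 MPa


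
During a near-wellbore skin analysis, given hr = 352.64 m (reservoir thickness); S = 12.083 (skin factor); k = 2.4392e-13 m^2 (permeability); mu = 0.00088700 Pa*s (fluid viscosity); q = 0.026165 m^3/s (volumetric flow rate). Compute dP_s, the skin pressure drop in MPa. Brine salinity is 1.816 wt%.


dP_s = S * q * mu / (2*pi*k*hr) / 1000
dP_s = 12.083 * 0.026165 * 0.00088700 / (2*pi*2.4392e-13*352.64) / 1000
dP_s = 518.8721 kPa
Convert: 518.8721 kPa * 0.001 = 0.51887 MPa
dP_s = 0.51887 MPa


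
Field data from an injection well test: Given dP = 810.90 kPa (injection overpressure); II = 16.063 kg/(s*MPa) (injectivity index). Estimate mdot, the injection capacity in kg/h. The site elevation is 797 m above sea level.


mdot = II * dP / 1000
mdot = 16.063 * 810.90 / 1000
mdot = 13.02549 kg/s
Convert: 13.02549 kg/s * 3600.0 = 46892 kg/h
mdot = 46892 kg/h


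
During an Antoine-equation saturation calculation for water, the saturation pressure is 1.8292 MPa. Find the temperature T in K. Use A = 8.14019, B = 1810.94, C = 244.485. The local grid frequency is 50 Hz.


T = B / (A - log10(P_sat * 760 / 0.101325)) - C
T = 1810.94 / (8.14019 - log10(1.8292 * 760 / 0.101325)) - 244.485
T = 207.9297 deg C
Convert to K: 207.9297 + 273.15 = 481.08 K
T = 481.08 K


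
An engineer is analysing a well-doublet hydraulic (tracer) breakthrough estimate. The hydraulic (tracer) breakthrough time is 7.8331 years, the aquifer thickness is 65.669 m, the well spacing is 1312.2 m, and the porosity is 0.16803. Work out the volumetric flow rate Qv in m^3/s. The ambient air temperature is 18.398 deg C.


Qv = pi*hr*phi*L^2 / (3*t_bt*365.25*86400)
Qv = pi*65.669*0.16803*1312.2^2 / (3*7.8331*365.25*86400)
Qv = 0.080489 m^3/s


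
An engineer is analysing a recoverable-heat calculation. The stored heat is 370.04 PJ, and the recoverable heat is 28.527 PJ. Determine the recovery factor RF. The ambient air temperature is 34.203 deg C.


RF = Q_rec / Q_s
RF = 28.527 / 370.04
RF = 0.077092


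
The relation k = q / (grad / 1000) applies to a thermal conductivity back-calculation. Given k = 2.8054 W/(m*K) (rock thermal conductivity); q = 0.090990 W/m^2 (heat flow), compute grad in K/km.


grad = q / k * 1000
grad = 0.090990 / 2.8054 * 1000
grad = 32.43388 deg C/km
Convert: 32.43388 deg C/km * 1.0 = 32.434 K/km
grad = 32.434 K/km


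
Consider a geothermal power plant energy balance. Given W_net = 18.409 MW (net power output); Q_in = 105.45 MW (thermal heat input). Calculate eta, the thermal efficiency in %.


eta = W_net / Q_in * 100
eta = 18.409 / 105.45 * 100
eta = 17.458 %


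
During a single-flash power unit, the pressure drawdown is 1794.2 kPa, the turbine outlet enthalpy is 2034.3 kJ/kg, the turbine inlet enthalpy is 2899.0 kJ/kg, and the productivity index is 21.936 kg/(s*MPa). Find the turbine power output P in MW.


Step 1: mdot = PI * dP / 1000 = 21.936 * 1794.2 / 1000 = 39.35757 kg/s
Step 2: P = mdot*(h_in - h_out)/1000 = 39.35757*(2899.0 - 2034.3)/1000 = 34.032 MW
P = 34.032 MW


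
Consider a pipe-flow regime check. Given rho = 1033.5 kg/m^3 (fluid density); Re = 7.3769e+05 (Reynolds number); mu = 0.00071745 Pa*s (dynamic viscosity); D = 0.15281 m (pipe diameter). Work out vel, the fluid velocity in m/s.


vel = Re * mu / (rho * D)
vel = 7.3769e+05 * 0.00071745 / (1033.5 * 0.15281)
vel = 3.3512 m/s


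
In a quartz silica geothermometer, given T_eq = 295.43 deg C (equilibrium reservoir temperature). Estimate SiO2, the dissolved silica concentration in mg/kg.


SiO2 = 10^(5.19 - 1309/(T_eq + 273.15))
SiO2 = 10^(5.19 - 1309/(295.43 + 273.15))
SiO2 = 772.28 mg/kg


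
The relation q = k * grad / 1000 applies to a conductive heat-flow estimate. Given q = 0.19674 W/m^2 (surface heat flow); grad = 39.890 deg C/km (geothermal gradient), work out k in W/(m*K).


k = q * 1000 / grad
k = 0.19674 * 1000 / 39.890
k = 4.9321 W/(m*K)


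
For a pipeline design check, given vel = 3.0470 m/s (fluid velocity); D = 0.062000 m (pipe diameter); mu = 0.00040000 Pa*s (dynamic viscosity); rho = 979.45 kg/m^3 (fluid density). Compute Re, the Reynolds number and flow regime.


Step 1: Re = rho*vel*D/mu = 979.45*3.047*0.062/0.0004 = 4.6258e+05
Step 2: Re = 4.6258e+05 > 4000, so flow is turbulent.
Re = 4.6258e+05 (turbulent)


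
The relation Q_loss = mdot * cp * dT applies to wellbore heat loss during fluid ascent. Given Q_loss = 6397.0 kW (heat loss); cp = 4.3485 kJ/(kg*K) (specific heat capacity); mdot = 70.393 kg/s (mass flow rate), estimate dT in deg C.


dT = Q_loss / (mdot * cp)
dT = 6397.0 / (70.393 * 4.3485)
dT = 20.89813 K
Convert (temperature difference, 1 K = 1 deg C): 20.89813 K = 20.89813 deg C
dT = 20.898 deg C


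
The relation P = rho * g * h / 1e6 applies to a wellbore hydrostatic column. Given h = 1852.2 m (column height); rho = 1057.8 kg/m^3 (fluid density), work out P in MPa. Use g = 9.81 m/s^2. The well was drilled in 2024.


P = rho * g * h / 1e6
P = 1057.8 * 9.81 * 1852.2 / 1e6
P = 19.220 MPa


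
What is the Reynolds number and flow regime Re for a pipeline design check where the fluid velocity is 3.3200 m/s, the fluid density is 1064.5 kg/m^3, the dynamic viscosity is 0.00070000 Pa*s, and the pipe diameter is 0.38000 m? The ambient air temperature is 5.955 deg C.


Step 1: Re = rho*vel*D/mu = 1064.5*3.32*0.38/0.0007 = 1.9185e+06
Step 2: Re = 1.9185e+06 > 4000, so flow is turbulent.
Re = 1.9185e+06 (turbulent)


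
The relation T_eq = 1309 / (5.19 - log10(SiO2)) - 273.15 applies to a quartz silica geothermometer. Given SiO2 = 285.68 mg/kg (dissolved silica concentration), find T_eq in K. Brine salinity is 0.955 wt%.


T_eq = 1309 / (5.19 - log10(SiO2)) - 273.15
T_eq = 1309 / (5.19 - log10(285.68)) - 273.15
T_eq = 205.6146 deg C
Convert to K: 205.6146 + 273.15 = 478.76 K
T_eq = 478.76 K


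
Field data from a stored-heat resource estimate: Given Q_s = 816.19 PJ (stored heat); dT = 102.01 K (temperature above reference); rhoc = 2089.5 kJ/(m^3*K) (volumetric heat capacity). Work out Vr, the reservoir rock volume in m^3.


Vr = Q_s * 1e12 / (rhoc * dT)
Vr = 816.19 * 1e12 / (2089.5 * 102.01)
Vr = 3.8292e+09 m^3


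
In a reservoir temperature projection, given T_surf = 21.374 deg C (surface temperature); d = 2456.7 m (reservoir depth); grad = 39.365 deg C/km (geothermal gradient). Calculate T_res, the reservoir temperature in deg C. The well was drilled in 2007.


T_res = T_surf + grad * d / 1000
T_res = 21.374 + 39.365 * 2456.7 / 1000
T_res = 118.08 deg C


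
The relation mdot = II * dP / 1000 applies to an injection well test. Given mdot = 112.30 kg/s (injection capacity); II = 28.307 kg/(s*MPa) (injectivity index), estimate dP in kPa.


dP = mdot * 1000 / II
dP = 112.30 * 1000 / 28.307
dP = 3967.2 kPa


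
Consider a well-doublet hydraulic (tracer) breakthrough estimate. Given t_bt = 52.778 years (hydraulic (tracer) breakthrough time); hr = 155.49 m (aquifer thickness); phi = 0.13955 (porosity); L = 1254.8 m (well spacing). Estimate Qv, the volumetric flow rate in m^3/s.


Qv = pi*hr*phi*L^2 / (3*t_bt*365.25*86400)
Qv = pi*155.49*0.13955*1254.8^2 / (3*52.778*365.25*86400)
Qv = 0.021481 m^3/s


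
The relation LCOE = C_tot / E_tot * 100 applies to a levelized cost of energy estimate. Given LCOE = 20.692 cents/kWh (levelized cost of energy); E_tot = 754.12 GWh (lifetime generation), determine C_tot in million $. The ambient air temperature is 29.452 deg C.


C_tot = LCOE / 100 * E_tot
C_tot = 20.692 / 100 * 754.12
C_tot = 156.04 million $


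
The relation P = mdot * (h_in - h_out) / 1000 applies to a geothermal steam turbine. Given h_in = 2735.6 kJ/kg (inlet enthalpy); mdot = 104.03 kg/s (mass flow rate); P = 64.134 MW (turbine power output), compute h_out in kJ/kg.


h_out = h_in - P * 1000 / mdot
h_out = 2735.6 - 64.134 * 1000 / 104.03
h_out = 2119.1 kJ/kg


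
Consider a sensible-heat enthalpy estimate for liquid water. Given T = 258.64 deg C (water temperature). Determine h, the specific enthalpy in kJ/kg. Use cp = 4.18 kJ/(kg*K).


h = cp * T
h = 4.18 * 258.64
h = 1081.1 kJ/kg


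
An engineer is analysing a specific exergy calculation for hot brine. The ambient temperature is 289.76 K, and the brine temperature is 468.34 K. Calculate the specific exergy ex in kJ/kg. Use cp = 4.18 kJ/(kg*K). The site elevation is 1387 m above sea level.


ex = cp * ((T_b - T_0) - T_0 * ln(T_b/T_0))
ex = 4.18 * ((468.34 - 289.76) - 289.76 * ln(468.34/289.76))
ex = 164.92 kJ/kg


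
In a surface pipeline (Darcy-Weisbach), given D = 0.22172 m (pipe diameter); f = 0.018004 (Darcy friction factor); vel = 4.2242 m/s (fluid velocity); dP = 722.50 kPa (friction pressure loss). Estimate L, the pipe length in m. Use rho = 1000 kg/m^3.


L = dP*1000*D / (f*rho*vel^2/2)
L = 722.50*1000*0.22172 / (0.018004*1000*4.2242^2/2)
L = 997.27 m


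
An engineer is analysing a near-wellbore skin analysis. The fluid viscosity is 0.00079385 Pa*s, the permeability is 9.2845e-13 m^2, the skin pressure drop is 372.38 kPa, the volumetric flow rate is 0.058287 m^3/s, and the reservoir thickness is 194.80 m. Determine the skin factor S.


S = dP_s * 1000 * 2*pi*k*hr / (q*mu)
S = 372.38 * 1000 * 2*pi*9.2845e-13*194.80 / (0.058287*0.00079385)
S = 9.1454


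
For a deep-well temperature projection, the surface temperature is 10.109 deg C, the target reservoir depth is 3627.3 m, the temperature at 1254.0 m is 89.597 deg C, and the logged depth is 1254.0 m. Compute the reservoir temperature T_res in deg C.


Step 1: grad = (T_d1 - T_surf)/d1 * 1000 = (89.597 - 10.109)/1254.0 * 1000 = 63.38756 deg C/km
Step 2: T_res = T_surf + grad*d2/1000 = 10.109 + 63.38756*3627.3/1000 = 240.03 deg C
T_res = 240.03 deg C


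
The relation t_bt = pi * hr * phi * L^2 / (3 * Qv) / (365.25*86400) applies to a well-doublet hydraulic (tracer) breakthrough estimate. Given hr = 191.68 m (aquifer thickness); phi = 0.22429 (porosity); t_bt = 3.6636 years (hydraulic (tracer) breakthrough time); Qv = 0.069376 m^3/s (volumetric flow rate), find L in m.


L = sqrt(t_bt*365.25*86400*3*Qv / (pi*hr*phi))
L = sqrt(3.6636*365.25*86400*3*0.069376 / (pi*191.68*0.22429))
L = 422.09 m


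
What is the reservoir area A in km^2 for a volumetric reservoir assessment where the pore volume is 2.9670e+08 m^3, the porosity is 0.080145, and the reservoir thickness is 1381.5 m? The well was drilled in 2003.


A = Vp / (1e6 * hr * phi)
A = 2.9670e+08 / (1e6 * 1381.5 * 0.080145)
A = 2.6797 km^2


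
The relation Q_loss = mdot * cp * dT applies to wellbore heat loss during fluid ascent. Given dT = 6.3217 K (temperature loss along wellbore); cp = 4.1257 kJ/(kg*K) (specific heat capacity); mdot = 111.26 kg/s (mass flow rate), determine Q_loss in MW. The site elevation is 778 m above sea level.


Q_loss = mdot * cp * dT
Q_loss = 111.26 * 4.1257 * 6.3217
Q_loss = 2901.821 kW
Convert: 2901.821 kW * 0.001 = 2.9018 MW
Q_loss = 2.9018 MW


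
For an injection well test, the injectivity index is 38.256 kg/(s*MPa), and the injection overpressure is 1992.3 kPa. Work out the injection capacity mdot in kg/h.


mdot = II * dP / 1000
mdot = 38.256 * 1992.3 / 1000
mdot = 76.21743 kg/s
Convert: 76.21743 kg/s * 3600.0 = 2.7438e+05 kg/h
mdot = 2.7438e+05 kg/h


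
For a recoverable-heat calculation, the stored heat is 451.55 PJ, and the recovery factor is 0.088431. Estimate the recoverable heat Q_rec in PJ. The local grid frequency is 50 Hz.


Q_rec = Q_s * RF
Q_rec = 451.55 * 0.088431
Q_rec = 39.931 PJ


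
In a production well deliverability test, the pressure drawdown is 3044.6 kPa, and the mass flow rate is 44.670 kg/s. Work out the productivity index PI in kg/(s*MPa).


PI = mdot * 1000 / dP
PI = 44.670 * 1000 / 3044.6
PI = 14.672 kg/(s*MPa)


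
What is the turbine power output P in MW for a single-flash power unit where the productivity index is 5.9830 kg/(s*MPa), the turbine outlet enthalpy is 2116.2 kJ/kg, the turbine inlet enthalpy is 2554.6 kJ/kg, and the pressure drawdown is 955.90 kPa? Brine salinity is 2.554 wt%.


Step 1: mdot = PI * dP / 1000 = 5.983 * 955.9 / 1000 = 5.719150 kg/s
Step 2: P = mdot*(h_in - h_out)/1000 = 5.719150*(2554.6 - 2116.2)/1000 = 2.5073 MW
P = 2.5073 MW


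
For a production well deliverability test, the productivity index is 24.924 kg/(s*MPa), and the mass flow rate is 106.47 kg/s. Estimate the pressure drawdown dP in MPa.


dP = mdot * 1000 / PI
dP = 106.47 * 1000 / 24.924
dP = 4271.786 kPa
Convert: 4271.786 kPa * 0.001 = 4.2718 MPa
dP = 4.2718 MPa


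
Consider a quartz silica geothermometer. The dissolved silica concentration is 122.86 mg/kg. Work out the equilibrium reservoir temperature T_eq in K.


T_eq = 1309 / (5.19 - log10(SiO2)) - 273.15
T_eq = 1309 / (5.19 - log10(122.86)) - 273.15
T_eq = 149.0278 deg C
Convert to K: 149.0278 + 273.15 = 422.18 K
T_eq = 422.18 K


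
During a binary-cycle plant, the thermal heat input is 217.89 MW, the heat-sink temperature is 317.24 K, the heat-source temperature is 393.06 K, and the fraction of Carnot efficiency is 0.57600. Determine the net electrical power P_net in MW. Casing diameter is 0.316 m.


Step 1: eta = (1 - Tc/Th)*f = (1 - 317.24/393.06)*0.576 = 0.1111085
Step 2: P_net = eta * Q_in = 0.1111085 * 217.89 = 24.209 MW
P_net = 24.209 MW
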